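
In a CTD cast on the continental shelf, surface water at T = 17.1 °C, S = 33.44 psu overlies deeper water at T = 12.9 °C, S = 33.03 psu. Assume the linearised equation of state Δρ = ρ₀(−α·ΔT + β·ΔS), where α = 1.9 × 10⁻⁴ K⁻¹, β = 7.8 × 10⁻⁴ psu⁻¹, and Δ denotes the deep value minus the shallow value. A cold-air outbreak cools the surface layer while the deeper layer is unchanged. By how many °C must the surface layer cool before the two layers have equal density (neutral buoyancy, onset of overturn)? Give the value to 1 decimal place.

Neutral buoyancy requires Δρ = 0, i.e. −α(T_deep − T_surf′) + β(S_deep − S_surf) = 0.
T_surf′ = T_deep − (β/α)·ΔS = 12.9 − (7.8 × 10⁻⁴/1.9 × 10⁻⁴)·(-0.41) = 14.583 °C.
Cooling required: 17.1 − (14.583) = 2.517 °C.

2.5 °C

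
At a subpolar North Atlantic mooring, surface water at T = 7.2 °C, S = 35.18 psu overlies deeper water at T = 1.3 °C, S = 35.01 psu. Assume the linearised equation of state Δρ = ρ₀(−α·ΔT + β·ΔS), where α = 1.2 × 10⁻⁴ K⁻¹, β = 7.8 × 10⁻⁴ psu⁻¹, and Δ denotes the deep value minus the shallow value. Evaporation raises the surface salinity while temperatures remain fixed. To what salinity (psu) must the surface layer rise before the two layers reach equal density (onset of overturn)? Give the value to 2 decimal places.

35.92 psu

Neutral buoyancy requires −α(T_deep − T_surf) + β(S_deep − S_surf′) = 0.
S_surf′ = S_deep − (α/β)·ΔT = 35.01 − (1.2 × 10⁻⁴/7.8 × 10⁻⁴)·(-5.9) = 35.9177 psu.
Increase required: 35.9177 − 35.18 = 0.7377 psu.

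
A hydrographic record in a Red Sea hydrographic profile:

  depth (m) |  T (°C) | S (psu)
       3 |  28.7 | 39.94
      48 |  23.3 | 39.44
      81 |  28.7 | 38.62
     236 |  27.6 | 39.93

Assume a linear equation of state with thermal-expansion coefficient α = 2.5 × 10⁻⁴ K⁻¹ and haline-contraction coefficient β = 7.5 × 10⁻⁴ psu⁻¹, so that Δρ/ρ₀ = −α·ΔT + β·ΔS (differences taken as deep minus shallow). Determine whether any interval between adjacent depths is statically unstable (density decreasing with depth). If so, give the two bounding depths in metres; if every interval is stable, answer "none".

Evaluate Δρ/ρ₀ = −αΔT + βΔS across each adjacent pair:
  3–48 m: −αΔT+βΔS = −(2.5 × 10⁻⁴)(-5.4)+(7.5 × 10⁻⁴)(-0.50) = 9.8 × 10⁻⁴ → stable
  48–81 m: −αΔT+βΔS = −(2.5 × 10⁻⁴)(+5.4)+(7.5 × 10⁻⁴)(-0.82) = -2.0 × 10⁻³ → UNSTABLE
  81–236 m: −αΔT+βΔS = −(2.5 × 10⁻⁴)(-1.1)+(7.5 × 10⁻⁴)(+1.31) = 1.3 × 10⁻³ → stable
The 48–81 m interval has Δρ < 0: lighter water underlies denser water.

48–81 m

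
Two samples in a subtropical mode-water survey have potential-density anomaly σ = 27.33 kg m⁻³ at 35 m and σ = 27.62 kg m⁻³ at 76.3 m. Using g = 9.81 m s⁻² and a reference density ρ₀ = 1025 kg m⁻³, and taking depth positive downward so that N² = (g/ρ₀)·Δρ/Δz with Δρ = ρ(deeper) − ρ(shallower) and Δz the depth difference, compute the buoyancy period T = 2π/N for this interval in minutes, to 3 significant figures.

Δρ = 1027.62 − 1027.33 = 0.29 kg m⁻³ over Δz = 76.3 − 35 = 41.3 m.
N² = (9.81/1025) × (0.29/41.3) = 6.7204 × 10⁻⁵ s⁻².
N = √(6.7204 × 10⁻⁵) = 8.1978 × 10⁻³ rad s⁻¹, so T = 2π/N = 766.45 s = 12.774 min ≈ 12.8 min.

12.8 min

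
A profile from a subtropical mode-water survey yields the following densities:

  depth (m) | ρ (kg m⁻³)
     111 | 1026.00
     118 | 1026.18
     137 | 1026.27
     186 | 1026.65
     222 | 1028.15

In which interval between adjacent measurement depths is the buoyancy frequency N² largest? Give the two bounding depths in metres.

Compute the density gradient over each adjacent pair:
  111–118 m: Δρ/Δz = 0.18/7 = 0.026 kg m⁻⁴
  118–137 m: Δρ/Δz = 0.09/19 = 4.7 × 10⁻³ kg m⁻⁴
  137–186 m: Δρ/Δz = 0.38/49 = 7.8 × 10⁻³ kg m⁻⁴
  186–222 m: Δρ/Δz = 1.50/36 = 0.042 kg m⁻⁴
The largest gradient is in the 186–222 m interval — the pycnocline.

186–222 m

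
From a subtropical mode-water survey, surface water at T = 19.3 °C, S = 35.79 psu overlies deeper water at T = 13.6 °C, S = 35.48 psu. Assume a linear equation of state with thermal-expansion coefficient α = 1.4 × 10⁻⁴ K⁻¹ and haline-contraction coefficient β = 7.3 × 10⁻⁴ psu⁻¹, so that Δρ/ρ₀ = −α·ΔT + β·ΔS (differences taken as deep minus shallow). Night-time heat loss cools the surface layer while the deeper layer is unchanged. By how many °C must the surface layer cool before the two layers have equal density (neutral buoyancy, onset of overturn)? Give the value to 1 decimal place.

Neutral buoyancy requires Δρ = 0, i.e. −α(T_deep − T_surf′) + β(S_deep − S_surf) = 0.
T_surf′ = T_deep − (β/α)·ΔS = 13.6 − (7.3 × 10⁻⁴/1.4 × 10⁻⁴)·(-0.31) = 15.216 °C.
Cooling required: 19.3 − (15.216) = 4.084 °C.

4.1 °C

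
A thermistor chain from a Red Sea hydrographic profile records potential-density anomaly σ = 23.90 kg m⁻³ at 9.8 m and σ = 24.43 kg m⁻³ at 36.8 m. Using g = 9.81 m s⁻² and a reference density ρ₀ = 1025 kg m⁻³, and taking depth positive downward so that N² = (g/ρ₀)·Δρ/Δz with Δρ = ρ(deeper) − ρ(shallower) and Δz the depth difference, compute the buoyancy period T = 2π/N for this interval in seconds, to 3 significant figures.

458 s

Δρ = 1024.43 − 1023.90 = 0.53 kg m⁻³ over Δz = 36.8 − 9.8 = 27 m.
N² = (9.81/1025) × (0.53/27) = 1.8787 × 10⁻⁴ s⁻².
N = √(1.8787 × 10⁻⁴) = 0.013707 rad s⁻¹, so T = 2π/N = 458.39 s ≈ 458 s.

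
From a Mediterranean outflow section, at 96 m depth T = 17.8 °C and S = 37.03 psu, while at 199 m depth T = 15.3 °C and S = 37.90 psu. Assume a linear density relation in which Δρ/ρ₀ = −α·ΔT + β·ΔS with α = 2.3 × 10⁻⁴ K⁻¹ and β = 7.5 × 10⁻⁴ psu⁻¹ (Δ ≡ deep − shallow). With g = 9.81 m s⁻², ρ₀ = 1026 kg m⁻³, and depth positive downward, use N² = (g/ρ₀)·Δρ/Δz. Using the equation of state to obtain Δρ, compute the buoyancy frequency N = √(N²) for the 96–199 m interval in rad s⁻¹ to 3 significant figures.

0.0108 rad s⁻¹

ΔT = -2.5 K, ΔS = +0.87 psu (deep − shallow).
Δρ/ρ₀ = −αΔT + βΔS = 5.75 × 10⁻⁴ + 6.525 × 10⁻⁴ = 1.2275 × 10⁻³, so Δρ ≈ 1.259 kg m⁻³.
N² = (g/ρ₀)·Δρ/Δz = g·(Δρ/ρ₀)/Δz = 9.81 × 1.2275 × 10⁻³ / 103 = 1.1691 × 10⁻⁴ s⁻².
N = √(1.1691 × 10⁻⁴) = 0.010812 rad s⁻¹ ≈ 0.0108 rad s⁻¹.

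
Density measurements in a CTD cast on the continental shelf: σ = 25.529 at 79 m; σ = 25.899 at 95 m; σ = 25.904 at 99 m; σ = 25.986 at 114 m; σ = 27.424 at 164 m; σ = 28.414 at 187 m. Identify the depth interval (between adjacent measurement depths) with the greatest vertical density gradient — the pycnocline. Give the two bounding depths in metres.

Compute the density gradient over each adjacent pair:
  79–95 m: Δρ/Δz = 0.370/16 = 0.023 kg m⁻⁴
  95–99 m: Δρ/Δz = 0.005/4 = 1.3 × 10⁻³ kg m⁻⁴
  99–114 m: Δρ/Δz = 0.082/15 = 5.5 × 10⁻³ kg m⁻⁴
  114–164 m: Δρ/Δz = 1.438/50 = 0.029 kg m⁻⁴
  164–187 m: Δρ/Δz = 0.990/23 = 0.043 kg m⁻⁴
The largest gradient is in the 164–187 m interval — the pycnocline.

164–187 m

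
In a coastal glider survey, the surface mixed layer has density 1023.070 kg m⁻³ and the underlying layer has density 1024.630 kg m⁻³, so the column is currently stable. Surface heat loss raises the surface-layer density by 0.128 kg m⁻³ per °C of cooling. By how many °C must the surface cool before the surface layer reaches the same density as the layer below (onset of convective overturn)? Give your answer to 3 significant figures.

Density deficit of the surface layer: 1024.630 − 1023.070 = 1.56 kg m⁻³.
Required change = 1.56 / 0.128 = 12.2 °C.

12.2 °C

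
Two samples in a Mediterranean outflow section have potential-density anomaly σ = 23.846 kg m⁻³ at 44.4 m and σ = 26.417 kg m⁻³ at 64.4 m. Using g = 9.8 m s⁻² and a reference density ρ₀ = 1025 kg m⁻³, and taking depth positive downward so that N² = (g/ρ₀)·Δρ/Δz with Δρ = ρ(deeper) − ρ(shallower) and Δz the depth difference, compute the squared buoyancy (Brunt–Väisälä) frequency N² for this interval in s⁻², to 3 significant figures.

Δρ = 1026.417 − 1023.846 = 2.571 kg m⁻³ over Δz = 64.4 − 44.4 = 20 m.
N² = (9.8/1025) × (2.571/20) = 1.2291 × 10⁻³ s⁻² ≈ 1.23 × 10⁻³ s⁻².

1.23 × 10⁻³ s⁻²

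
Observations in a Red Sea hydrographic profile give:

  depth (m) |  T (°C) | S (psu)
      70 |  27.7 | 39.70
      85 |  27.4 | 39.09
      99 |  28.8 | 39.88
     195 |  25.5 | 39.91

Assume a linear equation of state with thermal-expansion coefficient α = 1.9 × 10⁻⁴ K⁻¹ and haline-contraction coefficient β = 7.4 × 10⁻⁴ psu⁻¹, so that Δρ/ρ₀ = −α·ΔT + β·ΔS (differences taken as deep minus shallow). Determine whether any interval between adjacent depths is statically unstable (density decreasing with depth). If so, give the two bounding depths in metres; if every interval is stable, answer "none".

70–85 m

Evaluate Δρ/ρ₀ = −αΔT + βΔS across each adjacent pair:
  70–85 m: −αΔT+βΔS = −(1.9 × 10⁻⁴)(-0.3)+(7.4 × 10⁻⁴)(-0.61) = -3.9 × 10⁻⁴ → UNSTABLE
  85–99 m: −αΔT+βΔS = −(1.9 × 10⁻⁴)(+1.4)+(7.4 × 10⁻⁴)(+0.79) = 3.2 × 10⁻⁴ → stable
  99–195 m: −αΔT+βΔS = −(1.9 × 10⁻⁴)(-3.3)+(7.4 × 10⁻⁴)(+0.03) = 6.5 × 10⁻⁴ → stable
The 70–85 m interval has Δρ < 0: lighter water underlies denser water.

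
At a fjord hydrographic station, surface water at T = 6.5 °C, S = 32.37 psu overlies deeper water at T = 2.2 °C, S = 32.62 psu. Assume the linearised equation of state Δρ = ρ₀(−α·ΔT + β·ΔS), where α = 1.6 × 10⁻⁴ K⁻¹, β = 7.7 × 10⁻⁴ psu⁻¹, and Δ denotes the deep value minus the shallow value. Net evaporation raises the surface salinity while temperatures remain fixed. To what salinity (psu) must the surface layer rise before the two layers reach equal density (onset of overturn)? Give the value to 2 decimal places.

Neutral buoyancy requires −α(T_deep − T_surf) + β(S_deep − S_surf′) = 0.
S_surf′ = S_deep − (α/β)·ΔT = 32.62 − (1.6 × 10⁻⁴/7.7 × 10⁻⁴)·(-4.3) = 33.5135 psu.
Increase required: 33.5135 − 32.37 = 1.1435 psu.

33.51 psu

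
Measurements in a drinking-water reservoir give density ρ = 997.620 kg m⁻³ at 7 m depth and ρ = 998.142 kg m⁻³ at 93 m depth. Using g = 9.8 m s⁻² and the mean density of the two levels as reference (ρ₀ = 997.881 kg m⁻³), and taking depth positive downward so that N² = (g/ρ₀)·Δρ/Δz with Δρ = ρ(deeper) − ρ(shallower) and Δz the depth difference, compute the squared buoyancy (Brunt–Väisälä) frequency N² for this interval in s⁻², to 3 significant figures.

5.96 × 10⁻⁵ s⁻²

Δρ = 998.142 − 997.620 = 0.522 kg m⁻³ over Δz = 93 − 7 = 86 m.
N² = (9.8/997.881) × (0.522/86) = 5.9610 × 10⁻⁵ s⁻² ≈ 5.96 × 10⁻⁵ s⁻².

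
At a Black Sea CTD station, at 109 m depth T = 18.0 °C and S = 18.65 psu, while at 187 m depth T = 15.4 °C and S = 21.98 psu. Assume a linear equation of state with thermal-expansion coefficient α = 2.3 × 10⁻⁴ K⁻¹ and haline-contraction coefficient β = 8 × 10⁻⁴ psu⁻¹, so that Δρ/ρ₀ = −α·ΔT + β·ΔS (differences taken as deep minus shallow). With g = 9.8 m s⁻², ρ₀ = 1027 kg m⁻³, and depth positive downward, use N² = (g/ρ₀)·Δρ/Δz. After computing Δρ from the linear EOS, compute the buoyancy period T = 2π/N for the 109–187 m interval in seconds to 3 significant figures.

310 s

ΔT = -2.6 K, ΔS = +3.33 psu (deep − shallow).
Δρ/ρ₀ = −αΔT + βΔS = 5.98 × 10⁻⁴ + 2.664 × 10⁻³ = 3.262 × 10⁻³, so Δρ ≈ 3.350 kg m⁻³.
N² = (g/ρ₀)·Δρ/Δz = g·(Δρ/ρ₀)/Δz = 9.8 × 3.262 × 10⁻³ / 78 = 4.0984 × 10⁻⁴ s⁻².
N = √(4.0984 × 10⁻⁴) = 0.020245 rad s⁻¹ → T = 2π/N = 310.36 s ≈ 310 s.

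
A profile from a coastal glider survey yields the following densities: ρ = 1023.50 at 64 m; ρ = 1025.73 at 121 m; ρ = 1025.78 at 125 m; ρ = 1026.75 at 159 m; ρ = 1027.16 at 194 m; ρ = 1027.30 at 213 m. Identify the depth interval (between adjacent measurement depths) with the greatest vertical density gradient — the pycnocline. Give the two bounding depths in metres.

Compute the density gradient over each adjacent pair:
  64–121 m: Δρ/Δz = 2.23/57 = 0.039 kg m⁻⁴
  121–125 m: Δρ/Δz = 0.05/4 = 0.013 kg m⁻⁴
  125–159 m: Δρ/Δz = 0.97/34 = 0.029 kg m⁻⁴
  159–194 m: Δρ/Δz = 0.41/35 = 0.012 kg m⁻⁴
  194–213 m: Δρ/Δz = 0.14/19 = 7.4 × 10⁻³ kg m⁻⁴
The largest gradient is in the 64–121 m interval — the pycnocline.

64–121 m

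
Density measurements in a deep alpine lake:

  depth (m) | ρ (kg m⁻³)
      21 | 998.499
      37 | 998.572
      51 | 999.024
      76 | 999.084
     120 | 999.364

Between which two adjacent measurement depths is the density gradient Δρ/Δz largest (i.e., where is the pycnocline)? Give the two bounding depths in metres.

Compute the density gradient over each adjacent pair:
  21–37 m: Δρ/Δz = 0.073/16 = 4.6 × 10⁻³ kg m⁻⁴
  37–51 m: Δρ/Δz = 0.452/14 = 0.032 kg m⁻⁴
  51–76 m: Δρ/Δz = 0.060/25 = 2.4 × 10⁻³ kg m⁻⁴
  76–120 m: Δρ/Δz = 0.280/44 = 6.4 × 10⁻³ kg m⁻⁴
The largest gradient is in the 37–51 m interval — the pycnocline.

37–51 m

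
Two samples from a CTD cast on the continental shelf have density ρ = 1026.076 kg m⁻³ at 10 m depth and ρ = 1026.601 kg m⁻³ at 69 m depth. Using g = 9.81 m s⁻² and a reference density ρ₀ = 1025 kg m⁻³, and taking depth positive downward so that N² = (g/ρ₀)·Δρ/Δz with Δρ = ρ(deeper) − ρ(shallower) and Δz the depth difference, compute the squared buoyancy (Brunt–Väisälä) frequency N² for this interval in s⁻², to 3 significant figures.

Δρ = 1026.601 − 1026.076 = 0.525 kg m⁻³ over Δz = 69 − 10 = 59 m.
N² = (9.81/1025) × (0.525/59) = 8.5163 × 10⁻⁵ s⁻² ≈ 8.52 × 10⁻⁵ s⁻².

8.52 × 10⁻⁵ s⁻²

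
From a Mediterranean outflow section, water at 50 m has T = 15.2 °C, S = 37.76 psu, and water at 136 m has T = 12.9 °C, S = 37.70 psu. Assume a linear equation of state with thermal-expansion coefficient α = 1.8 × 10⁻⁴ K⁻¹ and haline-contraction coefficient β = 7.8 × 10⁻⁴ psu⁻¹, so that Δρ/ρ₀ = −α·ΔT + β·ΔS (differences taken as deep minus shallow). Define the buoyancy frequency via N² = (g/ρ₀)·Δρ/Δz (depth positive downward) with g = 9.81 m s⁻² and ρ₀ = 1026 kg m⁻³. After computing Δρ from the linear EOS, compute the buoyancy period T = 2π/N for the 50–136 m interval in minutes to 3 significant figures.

ΔT = -2.3 K, ΔS = -0.06 psu (deep − shallow).
Δρ/ρ₀ = −αΔT + βΔS = 4.14 × 10⁻⁴ − 4.68 × 10⁻⁵ = 3.672 × 10⁻⁴, so Δρ ≈ 0.3767 kg m⁻³.
N² = (g/ρ₀)·Δρ/Δz = g·(Δρ/ρ₀)/Δz = 9.81 × 3.672 × 10⁻⁴ / 86 = 4.1886 × 10⁻⁵ s⁻².
N = √(4.1886 × 10⁻⁵) = 6.4719 × 10⁻³ rad s⁻¹ → T = 2π/N = 970.84 s = 16.181 min ≈ 16.2 min.

16.2 min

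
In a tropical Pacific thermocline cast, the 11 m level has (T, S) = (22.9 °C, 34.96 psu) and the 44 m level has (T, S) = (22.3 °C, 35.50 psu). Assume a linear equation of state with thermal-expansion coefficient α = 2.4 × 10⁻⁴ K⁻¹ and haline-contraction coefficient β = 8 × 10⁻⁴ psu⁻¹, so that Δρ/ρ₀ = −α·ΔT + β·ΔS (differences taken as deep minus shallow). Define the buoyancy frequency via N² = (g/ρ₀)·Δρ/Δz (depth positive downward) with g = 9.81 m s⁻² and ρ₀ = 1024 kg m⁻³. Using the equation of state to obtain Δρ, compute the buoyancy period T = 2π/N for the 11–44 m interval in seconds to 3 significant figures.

ΔT = -0.6 K, ΔS = +0.54 psu (deep − shallow).
Δρ/ρ₀ = −αΔT + βΔS = 1.44 × 10⁻⁴ + 4.32 × 10⁻⁴ = 5.76 × 10⁻⁴, so Δρ ≈ 0.5898 kg m⁻³.
N² = (g/ρ₀)·Δρ/Δz = g·(Δρ/ρ₀)/Δz = 9.81 × 5.76 × 10⁻⁴ / 33 = 1.7123 × 10⁻⁴ s⁻².
N = √(1.7123 × 10⁻⁴) = 0.013085 rad s⁻¹ → T = 2π/N = 480.18 s ≈ 480 s.

480 s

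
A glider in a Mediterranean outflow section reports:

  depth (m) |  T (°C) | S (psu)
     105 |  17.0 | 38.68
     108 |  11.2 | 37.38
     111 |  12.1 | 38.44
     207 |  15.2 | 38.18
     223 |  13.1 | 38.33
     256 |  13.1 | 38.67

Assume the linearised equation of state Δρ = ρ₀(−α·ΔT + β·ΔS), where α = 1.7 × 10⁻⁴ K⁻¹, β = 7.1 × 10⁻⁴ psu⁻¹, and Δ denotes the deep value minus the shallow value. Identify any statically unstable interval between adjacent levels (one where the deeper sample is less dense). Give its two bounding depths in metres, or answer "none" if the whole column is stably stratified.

Evaluate Δρ/ρ₀ = −αΔT + βΔS across each adjacent pair:
  105–108 m: −αΔT+βΔS = −(1.7 × 10⁻⁴)(-5.8)+(7.1 × 10⁻⁴)(-1.30) = 6.3 × 10⁻⁵ → stable
  108–111 m: −αΔT+βΔS = −(1.7 × 10⁻⁴)(+0.9)+(7.1 × 10⁻⁴)(+1.06) = 6.0 × 10⁻⁴ → stable
  111–207 m: −αΔT+βΔS = −(1.7 × 10⁻⁴)(+3.1)+(7.1 × 10⁻⁴)(-0.26) = -7.1 × 10⁻⁴ → UNSTABLE
  207–223 m: −αΔT+βΔS = −(1.7 × 10⁻⁴)(-2.1)+(7.1 × 10⁻⁴)(+0.15) = 4.6 × 10⁻⁴ → stable
  223–256 m: −αΔT+βΔS = −(1.7 × 10⁻⁴)(+0.0)+(7.1 × 10⁻⁴)(+0.34) = 2.4 × 10⁻⁴ → stable
The 111–207 m interval has Δρ < 0: lighter water underlies denser water.

111–207 m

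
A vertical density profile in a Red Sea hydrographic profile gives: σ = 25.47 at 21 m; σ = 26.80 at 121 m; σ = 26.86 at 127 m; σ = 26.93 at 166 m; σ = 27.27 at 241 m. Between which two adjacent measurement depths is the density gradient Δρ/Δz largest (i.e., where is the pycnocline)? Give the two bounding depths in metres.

21–121 m

Compute the density gradient over each adjacent pair:
  21–121 m: Δρ/Δz = 1.33/100 = 0.013 kg m⁻⁴
  121–127 m: Δρ/Δz = 0.06/6 = 0.010 kg m⁻⁴
  127–166 m: Δρ/Δz = 0.07/39 = 1.8 × 10⁻³ kg m⁻⁴
  166–241 m: Δρ/Δz = 0.34/75 = 4.5 × 10⁻³ kg m⁻⁴
The largest gradient is in the 21–121 m interval — the pycnocline.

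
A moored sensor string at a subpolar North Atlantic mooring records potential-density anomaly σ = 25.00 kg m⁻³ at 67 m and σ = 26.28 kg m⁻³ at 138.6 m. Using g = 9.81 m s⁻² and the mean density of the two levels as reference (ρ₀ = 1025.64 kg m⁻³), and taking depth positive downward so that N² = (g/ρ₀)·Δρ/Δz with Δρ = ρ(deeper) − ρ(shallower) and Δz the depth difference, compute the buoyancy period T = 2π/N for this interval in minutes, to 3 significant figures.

Δρ = 1026.28 − 1025.00 = 1.28 kg m⁻³ over Δz = 138.6 − 67 = 71.6 m.
N² = (9.81/1025.64) × (1.28/71.6) = 1.7099 × 10⁻⁴ s⁻².
N = √(1.7099 × 10⁻⁴) = 0.013076 rad s⁻¹, so T = 2π/N = 480.51 s = 8.0085 min ≈ 8.01 min.

8.01 min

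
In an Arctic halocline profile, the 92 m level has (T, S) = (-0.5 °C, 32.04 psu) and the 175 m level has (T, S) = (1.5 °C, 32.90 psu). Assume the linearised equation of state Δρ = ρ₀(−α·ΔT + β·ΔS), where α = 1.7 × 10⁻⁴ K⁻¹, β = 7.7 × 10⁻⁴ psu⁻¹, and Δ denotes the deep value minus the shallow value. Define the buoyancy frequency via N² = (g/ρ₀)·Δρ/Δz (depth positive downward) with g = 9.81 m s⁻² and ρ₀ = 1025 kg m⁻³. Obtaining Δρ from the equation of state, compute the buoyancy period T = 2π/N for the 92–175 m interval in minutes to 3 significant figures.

ΔT = +2.0 K, ΔS = +0.86 psu (deep − shallow).
Δρ/ρ₀ = −αΔT + βΔS = -3.40 × 10⁻⁴ + 6.622 × 10⁻⁴ = 3.222 × 10⁻⁴, so Δρ ≈ 0.3303 kg m⁻³.
N² = (g/ρ₀)·Δρ/Δz = g·(Δρ/ρ₀)/Δz = 9.81 × 3.222 × 10⁻⁴ / 83 = 3.8082 × 10⁻⁵ s⁻².
N = √(3.8082 × 10⁻⁵) = 6.1711 × 10⁻³ rad s⁻¹ → T = 2π/N = 1.0182 × 10³ s = 16.970 min ≈ 17.0 min.

17.0 min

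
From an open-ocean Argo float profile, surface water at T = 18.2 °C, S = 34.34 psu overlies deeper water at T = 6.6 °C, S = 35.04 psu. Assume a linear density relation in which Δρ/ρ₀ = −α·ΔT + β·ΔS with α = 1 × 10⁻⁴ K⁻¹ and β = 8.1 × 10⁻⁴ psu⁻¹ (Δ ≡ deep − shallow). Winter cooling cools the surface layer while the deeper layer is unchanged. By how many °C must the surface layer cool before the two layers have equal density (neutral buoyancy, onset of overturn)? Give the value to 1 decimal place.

17.3 °C

Neutral buoyancy requires Δρ = 0, i.e. −α(T_deep − T_surf′) + β(S_deep − S_surf) = 0.
T_surf′ = T_deep − (β/α)·ΔS = 6.6 − (8.1 × 10⁻⁴/1 × 10⁻⁴)·(+0.70) = 0.930 °C.
Cooling required: 18.2 − (0.930) = 17.270 °C.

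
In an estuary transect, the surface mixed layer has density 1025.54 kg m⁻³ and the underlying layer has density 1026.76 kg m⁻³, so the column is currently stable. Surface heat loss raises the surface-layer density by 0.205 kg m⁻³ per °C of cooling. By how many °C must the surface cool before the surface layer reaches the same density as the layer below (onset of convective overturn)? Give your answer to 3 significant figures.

5.95 °C

Density deficit of the surface layer: 1026.76 − 1025.54 = 1.22 kg m⁻³.
Required change = 1.22 / 0.205 = 5.95 °C.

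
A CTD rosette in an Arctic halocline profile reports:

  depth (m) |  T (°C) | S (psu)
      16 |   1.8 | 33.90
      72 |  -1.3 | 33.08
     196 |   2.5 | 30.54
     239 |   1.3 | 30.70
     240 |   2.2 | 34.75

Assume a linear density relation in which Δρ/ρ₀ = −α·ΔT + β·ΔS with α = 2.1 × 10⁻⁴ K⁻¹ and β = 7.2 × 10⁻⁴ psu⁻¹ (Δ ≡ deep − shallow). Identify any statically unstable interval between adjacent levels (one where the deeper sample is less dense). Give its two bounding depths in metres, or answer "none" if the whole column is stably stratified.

Evaluate Δρ/ρ₀ = −αΔT + βΔS across each adjacent pair:
  16–72 m: −αΔT+βΔS = −(2.1 × 10⁻⁴)(-3.1)+(7.2 × 10⁻⁴)(-0.82) = 6.1 × 10⁻⁵ → stable
  72–196 m: −αΔT+βΔS = −(2.1 × 10⁻⁴)(+3.8)+(7.2 × 10⁻⁴)(-2.54) = -2.6 × 10⁻³ → UNSTABLE
  196–239 m: −αΔT+βΔS = −(2.1 × 10⁻⁴)(-1.2)+(7.2 × 10⁻⁴)(+0.16) = 3.7 × 10⁻⁴ → stable
  239–240 m: −αΔT+βΔS = −(2.1 × 10⁻⁴)(+0.9)+(7.2 × 10⁻⁴)(+4.05) = 2.7 × 10⁻³ → stable
The 72–196 m interval has Δρ < 0: lighter water underlies denser water.

72–196 m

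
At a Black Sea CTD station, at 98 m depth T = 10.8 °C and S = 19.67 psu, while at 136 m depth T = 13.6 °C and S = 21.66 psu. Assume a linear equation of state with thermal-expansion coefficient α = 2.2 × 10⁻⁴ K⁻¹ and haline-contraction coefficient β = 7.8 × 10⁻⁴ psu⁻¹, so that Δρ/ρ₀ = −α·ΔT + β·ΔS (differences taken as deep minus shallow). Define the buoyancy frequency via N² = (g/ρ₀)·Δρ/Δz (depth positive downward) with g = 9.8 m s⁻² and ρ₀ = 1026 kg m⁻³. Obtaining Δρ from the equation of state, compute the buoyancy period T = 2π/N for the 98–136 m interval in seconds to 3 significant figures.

ΔT = +2.8 K, ΔS = +1.99 psu (deep − shallow).
Δρ/ρ₀ = −αΔT + βΔS = -6.16 × 10⁻⁴ + 1.5522 × 10⁻³ = 9.362 × 10⁻⁴, so Δρ ≈ 0.9605 kg m⁻³.
N² = (g/ρ₀)·Δρ/Δz = g·(Δρ/ρ₀)/Δz = 9.8 × 9.362 × 10⁻⁴ / 38 = 2.4144 × 10⁻⁴ s⁻².
N = √(2.4144 × 10⁻⁴) = 0.015538 rad s⁻¹ → T = 2π/N = 404.38 s ≈ 404 s.

404 s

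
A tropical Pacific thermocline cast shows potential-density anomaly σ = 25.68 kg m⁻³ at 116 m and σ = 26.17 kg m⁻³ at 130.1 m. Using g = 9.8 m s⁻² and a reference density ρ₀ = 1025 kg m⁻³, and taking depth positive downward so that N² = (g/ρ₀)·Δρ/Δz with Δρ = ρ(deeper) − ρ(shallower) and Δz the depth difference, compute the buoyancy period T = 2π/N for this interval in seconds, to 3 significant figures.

345 s

Δρ = 1026.17 − 1025.68 = 0.49 kg m⁻³ over Δz = 130.1 − 116 = 14.1 m.
N² = (9.8/1025) × (0.49/14.1) = 3.3226 × 10⁻⁴ s⁻².
N = √(3.3226 × 10⁻⁴) = 0.018228 rad s⁻¹, so T = 2π/N = 344.70 s ≈ 345 s.
A positive N² confirms static stability across the interval.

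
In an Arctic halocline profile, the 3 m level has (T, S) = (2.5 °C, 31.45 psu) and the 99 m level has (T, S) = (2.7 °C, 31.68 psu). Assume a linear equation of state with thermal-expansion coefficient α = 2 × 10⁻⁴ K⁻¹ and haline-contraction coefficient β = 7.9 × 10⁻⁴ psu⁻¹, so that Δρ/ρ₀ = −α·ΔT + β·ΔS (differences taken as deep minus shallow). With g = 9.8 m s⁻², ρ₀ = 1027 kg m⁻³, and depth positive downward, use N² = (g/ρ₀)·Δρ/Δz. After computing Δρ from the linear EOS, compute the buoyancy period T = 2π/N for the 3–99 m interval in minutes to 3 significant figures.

ΔT = +0.2 K, ΔS = +0.23 psu (deep − shallow).
Δρ/ρ₀ = −αΔT + βΔS = -4.00 × 10⁻⁵ + 1.817 × 10⁻⁴ = 1.417 × 10⁻⁴, so Δρ ≈ 0.1455 kg m⁻³.
N² = (g/ρ₀)·Δρ/Δz = g·(Δρ/ρ₀)/Δz = 9.8 × 1.417 × 10⁻⁴ / 96 = 1.4465 × 10⁻⁵ s⁻².
N = √(1.4465 × 10⁻⁵) = 3.8033 × 10⁻³ rad s⁻¹ → T = 2π/N = 1.6520 × 10³ s = 27.533 min ≈ 27.5 min.

27.5 min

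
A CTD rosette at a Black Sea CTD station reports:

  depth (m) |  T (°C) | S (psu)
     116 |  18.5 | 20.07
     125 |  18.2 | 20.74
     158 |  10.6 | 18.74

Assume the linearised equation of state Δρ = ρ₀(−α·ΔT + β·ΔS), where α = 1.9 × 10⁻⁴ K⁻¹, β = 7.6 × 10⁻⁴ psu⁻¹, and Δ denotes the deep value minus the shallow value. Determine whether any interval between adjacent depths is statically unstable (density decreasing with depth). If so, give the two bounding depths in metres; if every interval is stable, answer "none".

Evaluate Δρ/ρ₀ = −αΔT + βΔS across each adjacent pair:
  116–125 m: −αΔT+βΔS = −(1.9 × 10⁻⁴)(-0.3)+(7.6 × 10⁻⁴)(+0.67) = 5.7 × 10⁻⁴ → stable
  125–158 m: −αΔT+βΔS = −(1.9 × 10⁻⁴)(-7.6)+(7.6 × 10⁻⁴)(-2.00) = -7.6 × 10⁻⁵ → UNSTABLE
The 125–158 m interval has Δρ < 0: lighter water underlies denser water.

125–158 m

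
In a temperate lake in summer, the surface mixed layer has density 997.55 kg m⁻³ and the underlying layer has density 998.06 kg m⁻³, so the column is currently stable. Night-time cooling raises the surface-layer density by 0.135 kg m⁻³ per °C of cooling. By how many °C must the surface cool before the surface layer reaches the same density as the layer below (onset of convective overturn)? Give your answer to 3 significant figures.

3.78 °C

Density deficit of the surface layer: 998.06 − 997.55 = 0.51 kg m⁻³.
Required change = 0.51 / 0.135 = 3.78 °C.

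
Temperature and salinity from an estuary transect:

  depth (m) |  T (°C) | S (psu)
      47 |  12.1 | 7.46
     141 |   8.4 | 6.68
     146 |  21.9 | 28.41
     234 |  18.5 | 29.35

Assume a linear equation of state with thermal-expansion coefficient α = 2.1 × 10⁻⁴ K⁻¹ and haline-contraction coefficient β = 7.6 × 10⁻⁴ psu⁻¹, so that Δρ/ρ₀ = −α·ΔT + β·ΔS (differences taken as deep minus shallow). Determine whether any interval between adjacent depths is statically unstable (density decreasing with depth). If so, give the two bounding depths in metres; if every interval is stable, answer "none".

none

Evaluate Δρ/ρ₀ = −αΔT + βΔS across each adjacent pair:
  47–141 m: −αΔT+βΔS = −(2.1 × 10⁻⁴)(-3.7)+(7.6 × 10⁻⁴)(-0.78) = 1.8 × 10⁻⁴ → stable
  141–146 m: −αΔT+βΔS = −(2.1 × 10⁻⁴)(+13.5)+(7.6 × 10⁻⁴)(+21.73) = 0.014 → stable
  146–234 m: −αΔT+βΔS = −(2.1 × 10⁻⁴)(-3.4)+(7.6 × 10⁻⁴)(+0.94) = 1.4 × 10⁻³ → stable
Every interval has Δρ > 0: the column is stably stratified throughout.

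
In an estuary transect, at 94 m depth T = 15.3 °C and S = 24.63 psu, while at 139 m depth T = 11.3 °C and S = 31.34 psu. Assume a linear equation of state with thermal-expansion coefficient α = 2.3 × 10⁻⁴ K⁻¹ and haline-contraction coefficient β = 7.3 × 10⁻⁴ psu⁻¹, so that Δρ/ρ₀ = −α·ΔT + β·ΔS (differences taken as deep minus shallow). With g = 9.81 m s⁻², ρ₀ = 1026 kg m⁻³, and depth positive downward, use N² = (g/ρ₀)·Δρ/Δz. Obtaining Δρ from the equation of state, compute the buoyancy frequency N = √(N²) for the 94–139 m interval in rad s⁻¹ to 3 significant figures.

ΔT = -4.0 K, ΔS = +6.71 psu (deep − shallow).
Δρ/ρ₀ = −αΔT + βΔS = 9.20 × 10⁻⁴ + 4.8983 × 10⁻³ = 5.8183 × 10⁻³, so Δρ ≈ 5.970 kg m⁻³.
N² = (g/ρ₀)·Δρ/Δz = g·(Δρ/ρ₀)/Δz = 9.81 × 5.8183 × 10⁻³ / 45 = 1.2684 × 10⁻³ s⁻².
N = √(1.2684 × 10⁻³) = 0.035615 rad s⁻¹ ≈ 0.0356 rad s⁻¹.

0.0356 rad s⁻¹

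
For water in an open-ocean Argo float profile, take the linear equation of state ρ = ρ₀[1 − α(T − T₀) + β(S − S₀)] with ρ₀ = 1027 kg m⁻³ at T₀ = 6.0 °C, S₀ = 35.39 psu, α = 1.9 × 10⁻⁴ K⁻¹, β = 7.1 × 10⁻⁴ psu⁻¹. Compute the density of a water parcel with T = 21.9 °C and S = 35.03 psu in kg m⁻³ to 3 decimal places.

1023.635 kg m⁻³

T − T₀ = +15.9 K, S − S₀ = -0.36 psu.
Bracket = 1 − α·(+15.9) + β·(-0.36) = 1 + (-3.2766 × 10⁻³) = 0.9967234.
ρ = 1027 × 0.9967234 = 1023.635 kg m⁻³.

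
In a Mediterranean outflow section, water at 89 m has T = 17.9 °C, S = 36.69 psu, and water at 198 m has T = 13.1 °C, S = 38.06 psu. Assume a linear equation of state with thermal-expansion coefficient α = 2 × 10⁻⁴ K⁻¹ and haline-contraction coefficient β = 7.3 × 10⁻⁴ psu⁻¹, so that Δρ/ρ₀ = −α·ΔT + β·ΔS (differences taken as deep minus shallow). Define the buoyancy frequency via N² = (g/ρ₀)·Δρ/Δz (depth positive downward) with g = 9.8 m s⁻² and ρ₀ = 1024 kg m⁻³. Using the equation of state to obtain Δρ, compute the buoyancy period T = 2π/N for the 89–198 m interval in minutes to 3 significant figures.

ΔT = -4.8 K, ΔS = +1.37 psu (deep − shallow).
Δρ/ρ₀ = −αΔT + βΔS = 9.60 × 10⁻⁴ + 1.0001 × 10⁻³ = 1.9601 × 10⁻³, so Δρ ≈ 2.007 kg m⁻³.
N² = (g/ρ₀)·Δρ/Δz = g·(Δρ/ρ₀)/Δz = 9.8 × 1.9601 × 10⁻³ / 109 = 1.7623 × 10⁻⁴ s⁻².
N = √(1.7623 × 10⁻⁴) = 0.013275 rad s⁻¹ → T = 2π/N = 473.31 s = 7.8885 min ≈ 7.89 min.

7.89 min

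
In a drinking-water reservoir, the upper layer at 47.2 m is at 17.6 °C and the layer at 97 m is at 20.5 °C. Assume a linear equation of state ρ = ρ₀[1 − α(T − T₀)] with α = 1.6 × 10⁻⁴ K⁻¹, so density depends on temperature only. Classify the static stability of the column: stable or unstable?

ΔT = 20.5 − 17.6 = +2.9 K, so Δρ/ρ₀ = −αΔT = -4.64 × 10⁻⁴.
Δρ/ρ₀ < 0, so Δρ < 0: deeper water is lighter → statically unstable; the column would overturn.

unstable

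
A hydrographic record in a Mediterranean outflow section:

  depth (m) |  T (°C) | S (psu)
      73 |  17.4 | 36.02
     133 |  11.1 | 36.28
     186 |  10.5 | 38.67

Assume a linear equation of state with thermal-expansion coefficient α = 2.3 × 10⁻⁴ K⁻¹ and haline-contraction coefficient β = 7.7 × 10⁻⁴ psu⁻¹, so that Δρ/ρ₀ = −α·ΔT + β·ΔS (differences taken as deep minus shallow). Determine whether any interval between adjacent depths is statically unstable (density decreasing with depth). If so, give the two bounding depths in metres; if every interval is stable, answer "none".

Evaluate Δρ/ρ₀ = −αΔT + βΔS across each adjacent pair:
  73–133 m: −αΔT+βΔS = −(2.3 × 10⁻⁴)(-6.3)+(7.7 × 10⁻⁴)(+0.26) = 1.6 × 10⁻³ → stable
  133–186 m: −αΔT+βΔS = −(2.3 × 10⁻⁴)(-0.6)+(7.7 × 10⁻⁴)(+2.39) = 2.0 × 10⁻³ → stable
Every interval has Δρ > 0: the column is stably stratified throughout.

none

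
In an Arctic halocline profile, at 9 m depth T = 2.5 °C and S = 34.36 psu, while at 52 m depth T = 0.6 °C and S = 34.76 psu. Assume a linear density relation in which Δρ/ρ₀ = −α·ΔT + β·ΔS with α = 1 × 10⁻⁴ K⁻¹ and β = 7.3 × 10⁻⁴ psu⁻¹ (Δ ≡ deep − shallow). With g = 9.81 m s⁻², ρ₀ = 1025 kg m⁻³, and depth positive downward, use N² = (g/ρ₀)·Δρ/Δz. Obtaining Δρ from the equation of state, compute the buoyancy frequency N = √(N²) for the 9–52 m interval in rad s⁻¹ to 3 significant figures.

0.0105 rad s⁻¹

ΔT = -1.9 K, ΔS = +0.40 psu (deep − shallow).
Δρ/ρ₀ = −αΔT + βΔS = 1.90 × 10⁻⁴ + 2.92 × 10⁻⁴ = 4.82 × 10⁻⁴, so Δρ ≈ 0.4940 kg m⁻³.
N² = (g/ρ₀)·Δρ/Δz = g·(Δρ/ρ₀)/Δz = 9.81 × 4.82 × 10⁻⁴ / 43 = 1.0996 × 10⁻⁴ s⁻².
N = √(1.0996 × 10⁻⁴) = 0.010486 rad s⁻¹ ≈ 0.0105 rad s⁻¹.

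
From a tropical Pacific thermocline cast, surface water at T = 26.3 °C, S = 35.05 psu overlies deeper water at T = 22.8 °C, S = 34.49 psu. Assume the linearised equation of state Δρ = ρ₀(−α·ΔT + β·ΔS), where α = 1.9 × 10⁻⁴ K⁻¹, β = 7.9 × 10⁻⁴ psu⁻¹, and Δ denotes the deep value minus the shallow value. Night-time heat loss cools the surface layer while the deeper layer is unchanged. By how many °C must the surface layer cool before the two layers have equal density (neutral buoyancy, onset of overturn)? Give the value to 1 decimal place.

1.2 °C

Neutral buoyancy requires Δρ = 0, i.e. −α(T_deep − T_surf′) + β(S_deep − S_surf) = 0.
T_surf′ = T_deep − (β/α)·ΔS = 22.8 − (7.9 × 10⁻⁴/1.9 × 10⁻⁴)·(-0.56) = 25.128 °C.
Cooling required: 26.3 − (25.128) = 1.172 °C.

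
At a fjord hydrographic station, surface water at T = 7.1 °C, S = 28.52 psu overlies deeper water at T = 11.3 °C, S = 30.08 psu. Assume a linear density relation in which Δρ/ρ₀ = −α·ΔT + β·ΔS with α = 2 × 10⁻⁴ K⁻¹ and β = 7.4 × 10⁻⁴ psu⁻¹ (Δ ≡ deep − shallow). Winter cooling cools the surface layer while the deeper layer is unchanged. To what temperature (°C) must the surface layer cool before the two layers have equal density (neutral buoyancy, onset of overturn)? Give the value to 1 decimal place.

5.5 °C

Neutral buoyancy requires Δρ = 0, i.e. −α(T_deep − T_surf′) + β(S_deep − S_surf) = 0.
T_surf′ = T_deep − (β/α)·ΔS = 11.3 − (7.4 × 10⁻⁴/2 × 10⁻⁴)·(+1.56) = 5.528 °C.
Cooling required: 7.1 − (5.528) = 1.572 °C.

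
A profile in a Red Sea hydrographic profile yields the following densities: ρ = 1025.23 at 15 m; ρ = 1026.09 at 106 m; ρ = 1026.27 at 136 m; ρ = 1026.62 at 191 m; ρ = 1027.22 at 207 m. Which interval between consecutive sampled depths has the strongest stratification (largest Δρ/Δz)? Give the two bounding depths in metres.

Compute the density gradient over each adjacent pair:
  15–106 m: Δρ/Δz = 0.86/91 = 9.5 × 10⁻³ kg m⁻⁴
  106–136 m: Δρ/Δz = 0.18/30 = 6.0 × 10⁻³ kg m⁻⁴
  136–191 m: Δρ/Δz = 0.35/55 = 6.4 × 10⁻³ kg m⁻⁴
  191–207 m: Δρ/Δz = 0.60/16 = 0.037 kg m⁻⁴
The largest gradient is in the 191–207 m interval — the pycnocline.

191–207 m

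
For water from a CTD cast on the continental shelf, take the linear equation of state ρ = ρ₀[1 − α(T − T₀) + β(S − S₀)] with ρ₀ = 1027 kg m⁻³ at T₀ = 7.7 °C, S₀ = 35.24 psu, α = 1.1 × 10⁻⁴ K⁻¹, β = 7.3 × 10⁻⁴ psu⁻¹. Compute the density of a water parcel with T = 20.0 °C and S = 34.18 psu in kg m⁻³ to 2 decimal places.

T − T₀ = +12.3 K, S − S₀ = -1.06 psu.
Bracket = 1 − α·(+12.3) + β·(-1.06) = 1 + (-2.1268 × 10⁻³) = 0.9978732.
ρ = 1027 × 0.9978732 = 1024.82 kg m⁻³.

1024.82 kg m⁻³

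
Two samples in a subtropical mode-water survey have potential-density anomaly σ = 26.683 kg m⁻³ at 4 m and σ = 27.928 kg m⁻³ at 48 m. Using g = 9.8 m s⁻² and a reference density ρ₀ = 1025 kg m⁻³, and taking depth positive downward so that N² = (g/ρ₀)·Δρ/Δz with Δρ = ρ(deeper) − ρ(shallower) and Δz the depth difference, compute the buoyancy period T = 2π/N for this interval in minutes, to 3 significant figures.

Δρ = 1027.928 − 1026.683 = 1.245 kg m⁻³ over Δz = 48 − 4 = 44 m.
N² = (9.8/1025) × (1.245/44) = 2.7053 × 10⁻⁴ s⁻².
N = √(2.7053 × 10⁻⁴) = 0.016448 rad s⁻¹, so T = 2π/N = 382.00 s = 6.3667 min ≈ 6.37 min.

6.37 min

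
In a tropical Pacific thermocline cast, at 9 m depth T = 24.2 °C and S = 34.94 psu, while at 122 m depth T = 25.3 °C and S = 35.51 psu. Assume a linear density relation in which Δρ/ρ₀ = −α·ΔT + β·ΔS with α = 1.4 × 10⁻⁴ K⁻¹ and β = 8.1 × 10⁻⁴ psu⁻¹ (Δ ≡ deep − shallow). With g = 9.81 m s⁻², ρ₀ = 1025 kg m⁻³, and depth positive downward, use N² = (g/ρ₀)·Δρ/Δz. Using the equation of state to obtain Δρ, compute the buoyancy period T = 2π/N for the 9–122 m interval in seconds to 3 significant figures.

ΔT = +1.1 K, ΔS = +0.57 psu (deep − shallow).
Δρ/ρ₀ = −αΔT + βΔS = -1.54 × 10⁻⁴ + 4.617 × 10⁻⁴ = 3.077 × 10⁻⁴, so Δρ ≈ 0.3154 kg m⁻³.
N² = (g/ρ₀)·Δρ/Δz = g·(Δρ/ρ₀)/Δz = 9.81 × 3.077 × 10⁻⁴ / 113 = 2.6713 × 10⁻⁵ s⁻².
N = √(2.6713 × 10⁻⁵) = 5.1685 × 10⁻³ rad s⁻¹ → T = 2π/N = 1.2157 × 10³ s ≈ 1.22 × 10³ s.

1.22 × 10³ s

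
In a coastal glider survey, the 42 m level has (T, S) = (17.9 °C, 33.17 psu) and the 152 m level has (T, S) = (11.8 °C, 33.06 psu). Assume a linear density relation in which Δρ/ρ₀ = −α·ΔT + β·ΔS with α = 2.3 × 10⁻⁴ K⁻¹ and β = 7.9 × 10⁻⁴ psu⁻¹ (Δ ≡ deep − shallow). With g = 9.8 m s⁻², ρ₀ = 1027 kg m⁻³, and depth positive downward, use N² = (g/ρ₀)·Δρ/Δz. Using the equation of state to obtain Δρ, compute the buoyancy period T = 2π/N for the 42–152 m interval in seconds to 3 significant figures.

580 s

ΔT = -6.1 K, ΔS = -0.11 psu (deep − shallow).
Δρ/ρ₀ = −αΔT + βΔS = 1.403 × 10⁻³ − 8.69 × 10⁻⁵ = 1.3161 × 10⁻³, so Δρ ≈ 1.352 kg m⁻³.
N² = (g/ρ₀)·Δρ/Δz = g·(Δρ/ρ₀)/Δz = 9.8 × 1.3161 × 10⁻³ / 110 = 1.1725 × 10⁻⁴ s⁻².
N = √(1.1725 × 10⁻⁴) = 0.010828 rad s⁻¹ → T = 2π/N = 580.27 s ≈ 580 s.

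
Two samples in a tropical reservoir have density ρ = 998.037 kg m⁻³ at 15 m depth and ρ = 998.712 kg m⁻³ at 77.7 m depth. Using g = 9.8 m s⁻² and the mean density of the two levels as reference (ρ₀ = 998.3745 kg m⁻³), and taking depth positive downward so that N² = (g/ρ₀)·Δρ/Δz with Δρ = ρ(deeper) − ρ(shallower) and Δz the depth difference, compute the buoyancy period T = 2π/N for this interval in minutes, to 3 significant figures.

10.2 min

Δρ = 998.712 − 998.037 = 0.675 kg m⁻³ over Δz = 77.7 − 15 = 62.7 m.
N² = (9.8/998.3745) × (0.675/62.7) = 1.0567 × 10⁻⁴ s⁻².
N = √(1.0567 × 10⁻⁴) = 0.010280 rad s⁻¹, so T = 2π/N = 611.20 s = 10.187 min ≈ 10.2 min.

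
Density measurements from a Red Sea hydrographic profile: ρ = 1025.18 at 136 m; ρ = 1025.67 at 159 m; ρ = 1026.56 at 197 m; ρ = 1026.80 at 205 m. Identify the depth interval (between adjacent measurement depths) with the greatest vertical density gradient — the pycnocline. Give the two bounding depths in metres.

197–205 m

Compute the density gradient over each adjacent pair:
  136–159 m: Δρ/Δz = 0.49/23 = 0.021 kg m⁻⁴
  159–197 m: Δρ/Δz = 0.89/38 = 0.023 kg m⁻⁴
  197–205 m: Δρ/Δz = 0.24/8 = 0.030 kg m⁻⁴
The largest gradient is in the 197–205 m interval — the pycnocline.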